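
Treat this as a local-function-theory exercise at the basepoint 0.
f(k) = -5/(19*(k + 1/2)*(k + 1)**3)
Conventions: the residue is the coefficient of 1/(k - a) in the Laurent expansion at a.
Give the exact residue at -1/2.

The residue is -40/19.

At the order-1 pole -1/2 set g(k) = (k - (-1/2))*f(k) = -5/(19*(k + 1)**3).
Simple pole: residue = g(a) at a = -1/2, which is -40/19.


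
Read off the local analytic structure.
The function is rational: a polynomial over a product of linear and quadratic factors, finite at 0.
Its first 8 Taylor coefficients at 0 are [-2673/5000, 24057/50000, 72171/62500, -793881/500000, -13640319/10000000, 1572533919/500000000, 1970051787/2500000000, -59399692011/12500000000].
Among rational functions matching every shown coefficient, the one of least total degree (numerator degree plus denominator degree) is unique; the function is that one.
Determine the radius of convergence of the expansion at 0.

No rational of total degree below 6 reproduces all 8 coefficients; solving the [0/6] Pade equations on them gives f(x) = -11/(15*(x**2 + x/3 + 10/9)**3), whose expansion matches every shown term.
Denominator factor (x**2 + x/3 + 10/9)^3: discriminant -13/3, complex-conjugate roots (-1/6) + ((1/6)*sqrt(39))*i and (-1/6) - ((1/6)*sqrt(39))*i; poles of order 3, moduli (1/3)*sqrt(10) and (1/3)*sqrt(10).
The radius of convergence is the smallest modulus among the singular points: (1/3)*sqrt(10).

The radius of convergence is (1/3)*sqrt(10).


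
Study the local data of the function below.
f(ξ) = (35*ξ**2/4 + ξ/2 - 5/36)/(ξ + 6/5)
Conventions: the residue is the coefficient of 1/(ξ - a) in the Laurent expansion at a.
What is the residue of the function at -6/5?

At the order-1 pole -6/5 set g(ξ) = (ξ - (-6/5))*f(ξ) = 35*ξ**2/4 + ξ/2 - 5/36.
Simple pole: residue = g(a) at a = -6/5, which is 427/36.

The residue is 427/36.


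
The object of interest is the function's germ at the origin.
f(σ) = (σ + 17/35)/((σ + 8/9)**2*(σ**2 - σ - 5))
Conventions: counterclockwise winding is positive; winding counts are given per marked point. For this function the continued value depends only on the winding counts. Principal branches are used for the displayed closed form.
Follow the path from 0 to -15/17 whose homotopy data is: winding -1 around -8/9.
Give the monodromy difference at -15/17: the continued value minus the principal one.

The function is rational, hence single-valued: continuing it around any pole returns the same value, so the difference is 0.

Continued minus principal equals 0.


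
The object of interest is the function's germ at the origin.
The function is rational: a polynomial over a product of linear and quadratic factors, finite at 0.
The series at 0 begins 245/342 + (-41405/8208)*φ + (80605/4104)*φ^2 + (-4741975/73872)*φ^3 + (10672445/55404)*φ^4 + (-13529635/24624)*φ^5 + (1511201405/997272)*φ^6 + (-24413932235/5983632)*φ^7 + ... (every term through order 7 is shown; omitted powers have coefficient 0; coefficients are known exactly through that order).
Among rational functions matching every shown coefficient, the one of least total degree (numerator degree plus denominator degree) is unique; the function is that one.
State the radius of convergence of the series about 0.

No rational of total degree below 3 reproduces all 8 coefficients; solving the [1/2] Pade equations on them gives f(φ) = (5/38 - 5*φ/16)/(φ + 3/7)**2, whose expansion matches every shown term.
Denominator factor (φ + 3/7)^2: pole of order 2 at -3/7, modulus 3/7.
The radius of convergence is the smallest modulus among the singular points: 3/7.

The radius of convergence is 3/7.


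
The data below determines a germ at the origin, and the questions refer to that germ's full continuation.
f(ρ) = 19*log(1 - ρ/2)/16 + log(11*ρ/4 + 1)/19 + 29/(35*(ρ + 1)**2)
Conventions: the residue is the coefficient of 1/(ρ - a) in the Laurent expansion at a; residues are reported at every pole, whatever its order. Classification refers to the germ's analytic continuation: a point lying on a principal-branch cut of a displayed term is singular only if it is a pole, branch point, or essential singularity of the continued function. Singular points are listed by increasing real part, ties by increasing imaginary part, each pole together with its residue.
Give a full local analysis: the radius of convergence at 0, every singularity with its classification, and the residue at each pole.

Radius of convergence at 0: 4/11.
At -1: a pole of order 2; residue 0.
At -4/11: a logarithmic branch point.
At 2: a logarithmic branch point.

Denominator factor (ρ + 1)^2: pole of order 2 at -1, modulus 1.
Branch term (1/19)*log(1 - ρ/(-4/11)): its argument vanishes at ρ = -4/11, a logarithmic branch point, modulus 4/11.
Branch term (19/16)*log(1 - ρ/(2)): its argument vanishes at ρ = 2, a logarithmic branch point, modulus 2.
The radius of convergence is the smallest modulus among the singular points: 4/11.
The branch terms are analytic at -1 and contribute nothing to the residue; only the rational part matters.
At the order-2 pole -1 set g(ρ) = (ρ - (-1))^2*(rational part) = 29/35.
Order-2 pole: residue = g'(a); g'(-1) = 0, so the residue is 0.
List the singular points by increasing real part (a conjugate pair: the negative imaginary part first).


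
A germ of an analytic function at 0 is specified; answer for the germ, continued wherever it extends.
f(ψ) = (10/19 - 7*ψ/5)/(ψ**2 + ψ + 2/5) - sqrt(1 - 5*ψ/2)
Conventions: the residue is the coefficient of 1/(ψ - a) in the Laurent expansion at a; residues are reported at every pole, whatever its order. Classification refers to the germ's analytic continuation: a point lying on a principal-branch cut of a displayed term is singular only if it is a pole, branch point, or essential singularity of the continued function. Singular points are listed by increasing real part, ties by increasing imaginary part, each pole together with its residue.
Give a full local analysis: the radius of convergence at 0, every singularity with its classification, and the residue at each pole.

Radius of convergence at 0: 2/5.
At (-1/2) - ((1/10)*sqrt(15))*i: a pole of order 1; residue (-7/10) + ((233/570)*sqrt(15))*i.
At (-1/2) + ((1/10)*sqrt(15))*i: a pole of order 1; residue (-7/10) - ((233/570)*sqrt(15))*i.
At 2/5: an algebraic (square-root) branch point.

Denominator factor (ψ**2 + ψ + 2/5): discriminant -3/5, complex-conjugate roots (-1/2) + ((1/10)*sqrt(15))*i and (-1/2) - ((1/10)*sqrt(15))*i; poles of order 1, moduli (1/5)*sqrt(10) and (1/5)*sqrt(10).
Branch term (-1)*sqrt(1 - ψ/(2/5)): its argument vanishes at ψ = 2/5, a square-root branch point, modulus 2/5.
The radius of convergence is the smallest modulus among the singular points: 2/5.
The branch term is analytic at (-1/2) - ((1/10)*sqrt(15))*i and contributes nothing to the residue; only the rational part matters.
The factor ψ**2 + ψ + 2/5 splits as (ψ - a)(ψ - a') with a = (-1/2) - ((1/10)*sqrt(15))*i, a' = (-1/2) + ((1/10)*sqrt(15))*i. At the order-1 pole a set g(ψ) = (ψ - a)*(rational part) = [10/19 - 7*ψ/5] / (ψ - a').
Simple pole: residue = g(a) at a = (-1/2) - ((1/10)*sqrt(15))*i, which is (-7/10) + ((233/570)*sqrt(15))*i.
The branch term is analytic at (-1/2) + ((1/10)*sqrt(15))*i and contributes nothing to the residue; only the rational part matters.
The factor ψ**2 + ψ + 2/5 splits as (ψ - a)(ψ - a') with a = (-1/2) + ((1/10)*sqrt(15))*i, a' = (-1/2) - ((1/10)*sqrt(15))*i. At the order-1 pole a set g(ψ) = (ψ - a)*(rational part) = [10/19 - 7*ψ/5] / (ψ - a').
Simple pole: residue = g(a) at a = (-1/2) + ((1/10)*sqrt(15))*i, which is (-7/10) - ((233/570)*sqrt(15))*i.
List the singular points by increasing real part (a conjugate pair: the negative imaginary part first).


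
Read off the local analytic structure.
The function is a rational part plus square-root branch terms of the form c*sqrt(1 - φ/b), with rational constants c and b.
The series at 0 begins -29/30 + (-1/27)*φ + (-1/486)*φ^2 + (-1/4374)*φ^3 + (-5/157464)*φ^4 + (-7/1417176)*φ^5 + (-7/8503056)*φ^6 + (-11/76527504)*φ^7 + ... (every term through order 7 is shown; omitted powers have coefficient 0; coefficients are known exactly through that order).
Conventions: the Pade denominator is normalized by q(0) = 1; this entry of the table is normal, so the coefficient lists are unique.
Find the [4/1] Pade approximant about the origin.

Taylor coefficients needed (read off): a_0 = -29/30, a_1 = -1/27, a_2 = -1/486, a_3 = -1/4374, a_4 = -5/157464, a_5 = -7/1417176.
Write the denominator as Q(φ) = 1 + q1*φ. Requiring Q*f - P = O(φ^6) with deg P <= 4 kills the coefficients of φ^5..φ^5 in Q*f:
  φ^5: a_5 + q1*a_4 = 0, i.e. -7/1417176 + (-5/157464)*q1 = 0.
Solving this linear system: q1 = -7/45.
The numerator is Q*f truncated at degree 4: P0 = a_0 = -29/30; P1 = a_1 + q1*a_0 = 17/150; P2 = a_2 + q1*a_1 = 1/270; P3 = a_3 + q1*a_2 = 1/10935; P4 = a_4 + q1*a_3 = 1/262440.

The Pade approximant has numerator coefficients [-29/30, 17/150, 1/270, 1/10935, 1/262440]; denominator coefficients [1, -7/45].


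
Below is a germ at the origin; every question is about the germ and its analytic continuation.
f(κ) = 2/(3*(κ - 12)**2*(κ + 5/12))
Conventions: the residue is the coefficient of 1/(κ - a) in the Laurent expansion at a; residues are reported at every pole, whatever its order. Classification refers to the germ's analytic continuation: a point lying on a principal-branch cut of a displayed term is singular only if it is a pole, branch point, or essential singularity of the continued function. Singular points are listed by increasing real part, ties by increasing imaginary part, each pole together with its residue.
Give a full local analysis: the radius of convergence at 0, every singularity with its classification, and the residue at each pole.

Radius of convergence at 0: 5/12.
At -5/12: a pole of order 1; residue 96/22201.
At 12: a pole of order 2; residue -96/22201.

Denominator factor (κ - 12)^2: pole of order 2 at 12, modulus 12.
Denominator factor (κ + 5/12): pole of order 1 at -5/12, modulus 5/12.
The radius of convergence is the smallest modulus among the singular points: 5/12.
At the order-1 pole -5/12 set g(κ) = (κ - (-5/12))*f(κ) = 2/(3*(κ - 12)**2).
Simple pole: residue = g(a) at a = -5/12, which is 96/22201.
At the order-2 pole 12 set g(κ) = (κ - (12))^2*f(κ) = 2/(3*(κ + 5/12)).
Order-2 pole: residue = g'(a); g'(12) = -96/22201, so the residue is -96/22201.
List the singular points by increasing real part (a conjugate pair: the negative imaginary part first).


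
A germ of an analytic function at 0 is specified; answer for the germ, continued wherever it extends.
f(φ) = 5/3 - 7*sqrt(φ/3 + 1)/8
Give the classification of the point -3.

The term (-7/8)*sqrt(1 - φ/(-3)) has argument 1 - -3/(-3) = 0 at -3: a square-root (algebraic, two-sheeted) branch point; the remaining terms are analytic or single-valued there.

The point is an algebraic (square-root) branch point.


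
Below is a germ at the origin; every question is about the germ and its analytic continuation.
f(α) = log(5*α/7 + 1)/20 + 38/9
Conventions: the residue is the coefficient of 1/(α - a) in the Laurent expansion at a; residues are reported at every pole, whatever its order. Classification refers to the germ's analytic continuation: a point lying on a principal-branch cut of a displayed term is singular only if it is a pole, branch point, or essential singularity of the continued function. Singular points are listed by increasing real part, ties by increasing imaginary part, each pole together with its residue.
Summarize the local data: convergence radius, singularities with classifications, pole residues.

Branch term (1/20)*log(1 - α/(-7/5)): its argument vanishes at α = -7/5, a logarithmic branch point, modulus 7/5.
The radius of convergence is the smallest modulus among the singular points: 7/5.

Radius of convergence at 0: 7/5.
At -7/5: a logarithmic branch point.


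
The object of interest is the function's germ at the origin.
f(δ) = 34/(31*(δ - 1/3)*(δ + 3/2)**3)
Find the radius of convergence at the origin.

Denominator factor (δ + 3/2)^3: pole of order 3 at -3/2, modulus 3/2.
Denominator factor (δ - 1/3): pole of order 1 at 1/3, modulus 1/3.
The radius of convergence is the smallest modulus among the singular points: 1/3.

The radius of convergence is 1/3.


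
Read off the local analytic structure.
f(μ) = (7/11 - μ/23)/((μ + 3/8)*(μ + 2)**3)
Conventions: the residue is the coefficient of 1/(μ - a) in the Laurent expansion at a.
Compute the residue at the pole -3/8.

The residue is 84544/555841.

At the order-1 pole -3/8 set g(μ) = (μ - (-3/8))*f(μ) = (7/11 - μ/23)/(μ + 2)**3.
Simple pole: residue = g(a) at a = -3/8, which is 84544/555841.


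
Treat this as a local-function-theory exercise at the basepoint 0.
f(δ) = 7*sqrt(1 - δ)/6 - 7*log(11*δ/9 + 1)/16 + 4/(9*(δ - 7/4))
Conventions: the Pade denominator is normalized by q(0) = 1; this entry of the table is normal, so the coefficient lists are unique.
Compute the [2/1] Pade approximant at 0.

The Pade approximant has numerator coefficients [115/126, 791605319/338796432, -1103120587/225864288]; denominator coefficients [1, 64955161/16469271].

Taylor coefficients needed (expand at 0): a_0 = 115/126, a_1 = -2971/2352, a_2 = 87139/889056, a_3 = -64955161/168031584.
Write the denominator as Q(δ) = 1 + q1*δ. Requiring Q*f - P = O(δ^4) with deg P <= 2 kills the coefficients of δ^3..δ^3 in Q*f:
  δ^3: a_3 + q1*a_2 = 0, i.e. -64955161/168031584 + (87139/889056)*q1 = 0.
Solving this linear system: q1 = 64955161/16469271.
The numerator is Q*f truncated at degree 2: P0 = a_0 = 115/126; P1 = a_1 + q1*a_0 = 791605319/338796432; P2 = a_2 + q1*a_1 = -1103120587/225864288.


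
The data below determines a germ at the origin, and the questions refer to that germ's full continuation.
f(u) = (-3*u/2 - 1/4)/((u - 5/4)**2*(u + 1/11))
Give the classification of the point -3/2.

The point is a regular point.

Denominator factors: u + 1/11 = -31/22 at u = -3/2; u - 5/4 = -11/4 at u = -3/2 — none vanishes.
So the germ continues analytically to -3/2.


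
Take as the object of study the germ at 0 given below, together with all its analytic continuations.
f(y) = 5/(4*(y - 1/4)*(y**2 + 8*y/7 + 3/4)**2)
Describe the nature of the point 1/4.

The denominator factor y - 1/4 vanishes at 1/4 and appears to the power 1; the numerator there equals 5/4, nonzero, and no other factor vanishes.
Hence a pole whose order is the multiplicity, 1.

The point is a pole of order 1.


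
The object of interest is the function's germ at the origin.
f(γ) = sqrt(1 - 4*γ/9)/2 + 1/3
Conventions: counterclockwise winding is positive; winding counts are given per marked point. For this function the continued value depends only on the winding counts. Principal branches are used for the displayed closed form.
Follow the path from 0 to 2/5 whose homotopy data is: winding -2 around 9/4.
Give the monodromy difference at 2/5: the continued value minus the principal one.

The rational part is single-valued and drops out of the difference; each branch term changes only by its own monodromy.
(1/2)*sqrt(1 - γ/(9/4)): winding -2 is even, the square root returns to the same sheet, contribution 0.
Summing the contributions at γ = 2/5 gives 0.

Continued minus principal equals 0.


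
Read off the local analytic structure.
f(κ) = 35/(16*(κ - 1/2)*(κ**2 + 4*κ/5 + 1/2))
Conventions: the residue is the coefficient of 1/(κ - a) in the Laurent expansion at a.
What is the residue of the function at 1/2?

The residue is 175/92.

At the order-1 pole 1/2 set g(κ) = (κ - (1/2))*f(κ) = 35/(16*(κ**2 + 4*κ/5 + 1/2)).
Simple pole: residue = g(a) at a = 1/2, which is 175/92.


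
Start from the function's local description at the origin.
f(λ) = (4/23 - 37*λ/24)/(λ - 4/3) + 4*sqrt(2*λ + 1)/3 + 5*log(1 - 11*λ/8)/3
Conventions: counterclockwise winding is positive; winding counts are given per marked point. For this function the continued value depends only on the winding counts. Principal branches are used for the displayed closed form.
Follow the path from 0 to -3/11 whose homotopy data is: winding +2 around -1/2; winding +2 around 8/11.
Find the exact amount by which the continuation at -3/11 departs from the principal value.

The rational part is single-valued and drops out of the difference; each branch term changes only by its own monodromy.
(4/3)*sqrt(1 - λ/(-1/2)): winding +2 is even, the square root returns to the same sheet, contribution 0.
(5/3)*log(1 - λ/(8/11)): each positive loop around 8/11 adds 2*pi*i to the log, so winding +2 contributes (5/3)*(2)*2*pi*i = (20/3)*pi*i.
Summing the contributions at λ = -3/11 gives (20/3)*pi*i.

Continued minus principal equals (20/3)*pi*i.


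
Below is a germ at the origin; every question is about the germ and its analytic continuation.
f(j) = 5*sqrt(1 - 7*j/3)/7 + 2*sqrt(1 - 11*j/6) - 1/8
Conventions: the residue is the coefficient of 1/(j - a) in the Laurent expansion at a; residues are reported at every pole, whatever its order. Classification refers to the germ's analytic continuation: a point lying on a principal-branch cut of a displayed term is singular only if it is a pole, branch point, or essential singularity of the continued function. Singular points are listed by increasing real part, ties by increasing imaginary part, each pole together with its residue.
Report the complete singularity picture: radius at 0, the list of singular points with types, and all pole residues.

Branch term (2)*sqrt(1 - j/(6/11)): its argument vanishes at j = 6/11, a square-root branch point, modulus 6/11.
Branch term (5/7)*sqrt(1 - j/(3/7)): its argument vanishes at j = 3/7, a square-root branch point, modulus 3/7.
The radius of convergence is the smallest modulus among the singular points: 3/7.
List the singular points by increasing real part (a conjugate pair: the negative imaginary part first).

Radius of convergence at 0: 3/7.
At 3/7: an algebraic (square-root) branch point.
At 6/11: an algebraic (square-root) branch point.


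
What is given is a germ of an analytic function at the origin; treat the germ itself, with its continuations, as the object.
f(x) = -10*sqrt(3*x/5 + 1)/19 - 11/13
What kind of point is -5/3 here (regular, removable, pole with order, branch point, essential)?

The point is an algebraic (square-root) branch point.

The term (-10/19)*sqrt(1 - x/(-5/3)) has argument 1 - -5/3/(-5/3) = 0 at -5/3: a square-root (algebraic, two-sheeted) branch point; the remaining terms are analytic or single-valued there.


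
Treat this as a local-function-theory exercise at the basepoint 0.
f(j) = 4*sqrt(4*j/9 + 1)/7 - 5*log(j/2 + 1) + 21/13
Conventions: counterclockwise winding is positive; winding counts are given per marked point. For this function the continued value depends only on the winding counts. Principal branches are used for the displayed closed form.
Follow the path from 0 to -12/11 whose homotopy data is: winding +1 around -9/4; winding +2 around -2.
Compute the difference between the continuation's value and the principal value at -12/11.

Continued minus principal equals (-(8/231)*sqrt(561)) - ((20)*pi)*i.

The rational part is single-valued and drops out of the difference; each branch term changes only by its own monodromy.
(-5)*log(1 - j/(-2)): each positive loop around -2 adds 2*pi*i to the log, so winding +2 contributes (-5)*(2)*2*pi*i = -(20)*pi*i.
(4/7)*sqrt(1 - j/(-9/4)): winding +1 is odd, the square root flips sign, contributing -2*(4/7)*sqrt(1 - (-12/11)/(-9/4)) = -2*(4/7)*sqrt(17/33) = -(8/231)*sqrt(561).
Summing the contributions at j = -12/11 gives (-(8/231)*sqrt(561)) - ((20)*pi)*i.


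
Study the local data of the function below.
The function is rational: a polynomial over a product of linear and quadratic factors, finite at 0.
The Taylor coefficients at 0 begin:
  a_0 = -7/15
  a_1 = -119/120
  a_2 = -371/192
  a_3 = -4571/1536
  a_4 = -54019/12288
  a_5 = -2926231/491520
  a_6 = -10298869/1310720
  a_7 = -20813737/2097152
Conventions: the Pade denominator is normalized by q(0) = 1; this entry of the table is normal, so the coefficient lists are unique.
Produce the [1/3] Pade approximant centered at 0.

The Pade approximant has numerator coefficients [-7/15, -49/195]; denominator coefficients [1, -165/104, -10/13, 95/52].

Taylor coefficients needed (read off): a_0 = -7/15, a_1 = -119/120, a_2 = -371/192, a_3 = -4571/1536, a_4 = -54019/12288.
Write the denominator as Q(κ) = 1 + q1*κ + q2*κ^2 + q3*κ^3. Requiring Q*f - P = O(κ^5) with deg P <= 1 kills the coefficients of κ^2..κ^4 in Q*f:
  κ^2: a_2 + q1*a_1 + q2*a_0 = 0, i.e. -371/192 + (-119/120)*q1 + (-7/15)*q2 = 0.
  κ^3: a_3 + q1*a_2 + q2*a_1 + q3*a_0 = 0, i.e. -4571/1536 + (-371/192)*q1 + (-119/120)*q2 + (-7/15)*q3 = 0.
  κ^4: a_4 + q1*a_3 + q2*a_2 + q3*a_1 = 0, i.e. -54019/12288 + (-4571/1536)*q1 + (-371/192)*q2 + (-119/120)*q3 = 0.
Solving this linear system: q1 = -165/104, q2 = -10/13, q3 = 95/52.
The numerator is Q*f truncated at degree 1: P0 = a_0 = -7/15; P1 = a_1 + q1*a_0 = -49/195.


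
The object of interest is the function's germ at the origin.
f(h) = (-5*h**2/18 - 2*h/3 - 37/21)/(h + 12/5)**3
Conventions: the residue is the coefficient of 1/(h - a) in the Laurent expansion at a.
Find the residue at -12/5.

At the order-3 pole -12/5 set g(h) = (h - (-12/5))^3*f(h) = -5*h**2/18 - 2*h/3 - 37/21.
Order-3 pole: residue = g''(a)/2; g''(-12/5) = -5/9, so the residue is -5/18.

The residue is -5/18.


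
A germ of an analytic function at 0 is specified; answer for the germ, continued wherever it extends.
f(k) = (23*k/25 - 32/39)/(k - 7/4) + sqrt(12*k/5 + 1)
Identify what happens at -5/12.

The term (1)*sqrt(1 - k/(-5/12)) has argument 1 - -5/12/(-5/12) = 0 at -5/12: a square-root (algebraic, two-sheeted) branch point; the remaining terms are analytic or single-valued there.

The point is an algebraic (square-root) branch point.


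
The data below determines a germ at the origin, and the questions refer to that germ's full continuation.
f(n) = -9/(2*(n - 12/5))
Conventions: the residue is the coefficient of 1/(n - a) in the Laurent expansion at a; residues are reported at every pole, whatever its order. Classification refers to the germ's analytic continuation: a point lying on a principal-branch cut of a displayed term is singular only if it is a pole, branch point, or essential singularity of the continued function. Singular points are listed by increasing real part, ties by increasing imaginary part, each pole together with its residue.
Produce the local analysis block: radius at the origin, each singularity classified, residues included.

Radius of convergence at 0: 12/5.
At 12/5: a pole of order 1; residue -9/2.

Denominator factor (n - 12/5): pole of order 1 at 12/5, modulus 12/5.
The radius of convergence is the smallest modulus among the singular points: 12/5.
At the order-1 pole 12/5 set g(n) = (n - (12/5))*f(n) = -9/2.
Simple pole: residue = g(a) at a = 12/5, which is -9/2.


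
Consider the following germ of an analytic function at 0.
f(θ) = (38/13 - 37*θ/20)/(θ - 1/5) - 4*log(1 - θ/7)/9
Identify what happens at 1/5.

The denominator factor θ - 1/5 vanishes at 1/5 and appears to the power 1; the numerator there equals 3319/1300, nonzero, and no other factor vanishes.
The branch terms are analytic at this point.
Hence a pole whose order is the multiplicity, 1.

The point is a pole of order 1.


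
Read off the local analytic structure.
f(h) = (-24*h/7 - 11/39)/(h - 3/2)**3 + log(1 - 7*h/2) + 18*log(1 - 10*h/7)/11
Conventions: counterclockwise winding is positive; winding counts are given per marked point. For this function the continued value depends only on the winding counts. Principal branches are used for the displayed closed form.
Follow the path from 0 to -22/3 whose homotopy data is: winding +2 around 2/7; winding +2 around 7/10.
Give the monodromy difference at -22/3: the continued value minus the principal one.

Continued minus principal equals (116/11)*pi*i.

The rational part is single-valued and drops out of the difference; each branch term changes only by its own monodromy.
(1)*log(1 - h/(2/7)): each positive loop around 2/7 adds 2*pi*i to the log, so winding +2 contributes (1)*(2)*2*pi*i = (4)*pi*i.
(18/11)*log(1 - h/(7/10)): each positive loop around 7/10 adds 2*pi*i to the log, so winding +2 contributes (18/11)*(2)*2*pi*i = (72/11)*pi*i.
Summing the contributions at h = -22/3 gives (116/11)*pi*i.


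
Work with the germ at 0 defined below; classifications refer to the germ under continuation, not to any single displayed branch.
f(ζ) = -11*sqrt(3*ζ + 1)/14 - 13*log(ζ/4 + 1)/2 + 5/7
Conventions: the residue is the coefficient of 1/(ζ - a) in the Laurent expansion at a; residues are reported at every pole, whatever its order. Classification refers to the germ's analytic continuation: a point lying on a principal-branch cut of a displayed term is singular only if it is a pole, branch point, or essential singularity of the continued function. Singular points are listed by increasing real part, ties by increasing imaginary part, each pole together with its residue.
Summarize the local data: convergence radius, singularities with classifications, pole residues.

Branch term (-11/14)*sqrt(1 - ζ/(-1/3)): its argument vanishes at ζ = -1/3, a square-root branch point, modulus 1/3.
Branch term (-13/2)*log(1 - ζ/(-4)): its argument vanishes at ζ = -4, a logarithmic branch point, modulus 4.
The radius of convergence is the smallest modulus among the singular points: 1/3.
List the singular points by increasing real part (a conjugate pair: the negative imaginary part first).

Radius of convergence at 0: 1/3.
At -4: a logarithmic branch point.
At -1/3: an algebraic (square-root) branch point.


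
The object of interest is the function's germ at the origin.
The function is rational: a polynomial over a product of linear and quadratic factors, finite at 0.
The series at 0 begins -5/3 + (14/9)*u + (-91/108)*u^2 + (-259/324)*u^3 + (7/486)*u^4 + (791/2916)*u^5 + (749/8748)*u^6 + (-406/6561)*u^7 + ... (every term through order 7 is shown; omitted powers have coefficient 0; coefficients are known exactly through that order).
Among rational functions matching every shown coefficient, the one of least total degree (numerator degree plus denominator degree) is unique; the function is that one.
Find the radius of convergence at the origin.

The radius of convergence is sqrt(3).

No rational of total degree below 4 reproduces all 8 coefficients; solving the [2/2] Pade equations on them gives f(u) = (-23*u**2/4 + 19*u/3 - 5)/(u**2 - u + 3), whose expansion matches every shown term.
Denominator factor (u**2 - u + 3): discriminant -11, complex-conjugate roots (1/2) + ((1/2)*sqrt(11))*i and (1/2) - ((1/2)*sqrt(11))*i; poles of order 1, moduli sqrt(3) and sqrt(3).
The radius of convergence is the smallest modulus among the singular points: sqrt(3).


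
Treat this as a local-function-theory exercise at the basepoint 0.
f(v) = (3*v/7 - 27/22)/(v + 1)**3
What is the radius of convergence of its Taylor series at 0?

Denominator factor (v + 1)^3: pole of order 3 at -1, modulus 1.
The radius of convergence is the smallest modulus among the singular points: 1.

The radius of convergence is 1.


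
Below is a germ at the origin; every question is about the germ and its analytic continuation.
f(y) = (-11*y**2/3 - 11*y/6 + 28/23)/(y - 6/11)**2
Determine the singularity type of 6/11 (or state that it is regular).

The denominator factor y - 6/11 vanishes at 6/11 and appears to the power 2; the numerator there equals -221/253, nonzero, and no other factor vanishes.
Hence a pole whose order is the multiplicity, 2.

The point is a pole of order 2.


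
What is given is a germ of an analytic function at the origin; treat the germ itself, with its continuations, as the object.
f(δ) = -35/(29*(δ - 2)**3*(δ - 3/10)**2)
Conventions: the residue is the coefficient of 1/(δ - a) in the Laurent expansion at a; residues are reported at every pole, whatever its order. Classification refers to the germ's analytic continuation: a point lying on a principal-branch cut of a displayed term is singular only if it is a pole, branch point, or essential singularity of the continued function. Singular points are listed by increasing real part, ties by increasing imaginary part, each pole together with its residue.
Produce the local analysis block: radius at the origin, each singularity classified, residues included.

Denominator factor (δ - 3/10)^2: pole of order 2 at 3/10, modulus 3/10.
Denominator factor (δ - 2)^3: pole of order 3 at 2, modulus 2.
The radius of convergence is the smallest modulus among the singular points: 3/10.
At the order-2 pole 3/10 set g(δ) = (δ - (3/10))^2*f(δ) = -35/(29*(δ - 2)**3).
Order-2 pole: residue = g'(a); g'(3/10) = 1050000/2422109, so the residue is 1050000/2422109.
At the order-3 pole 2 set g(δ) = (δ - (2))^3*f(δ) = -35/(29*(δ - 3/10)**2).
Order-3 pole: residue = g''(a)/2; g''(2) = -2100000/2422109, so the residue is -1050000/2422109.
List the singular points by increasing real part (a conjugate pair: the negative imaginary part first).

Radius of convergence at 0: 3/10.
At 3/10: a pole of order 2; residue 1050000/2422109.
At 2: a pole of order 3; residue -1050000/2422109.


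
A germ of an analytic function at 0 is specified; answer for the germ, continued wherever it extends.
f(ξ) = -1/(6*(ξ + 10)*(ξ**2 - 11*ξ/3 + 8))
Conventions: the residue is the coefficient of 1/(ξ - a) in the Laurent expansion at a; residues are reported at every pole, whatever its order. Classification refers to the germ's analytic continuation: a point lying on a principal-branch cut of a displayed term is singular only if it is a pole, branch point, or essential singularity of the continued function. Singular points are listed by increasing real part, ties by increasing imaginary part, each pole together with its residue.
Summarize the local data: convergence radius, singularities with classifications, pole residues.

Radius of convergence at 0: (2)*sqrt(2).
At -10: a pole of order 1; residue -1/868.
At (11/6) - ((1/6)*sqrt(167))*i: a pole of order 1; residue (1/1736) - ((71/289912)*sqrt(167))*i.
At (11/6) + ((1/6)*sqrt(167))*i: a pole of order 1; residue (1/1736) + ((71/289912)*sqrt(167))*i.

Denominator factor (ξ + 10): pole of order 1 at -10, modulus 10.
Denominator factor (ξ**2 - 11*ξ/3 + 8): discriminant -167/9, complex-conjugate roots (11/6) + ((1/6)*sqrt(167))*i and (11/6) - ((1/6)*sqrt(167))*i; poles of order 1, moduli (2)*sqrt(2) and (2)*sqrt(2).
The radius of convergence is the smallest modulus among the singular points: (2)*sqrt(2).
At the order-1 pole -10 set g(ξ) = (ξ - (-10))*f(ξ) = -1/(6*(ξ**2 - 11*ξ/3 + 8)).
Simple pole: residue = g(a) at a = -10, which is -1/868.
The factor ξ**2 - 11*ξ/3 + 8 splits as (ξ - a)(ξ - a') with a = (11/6) - ((1/6)*sqrt(167))*i, a' = (11/6) + ((1/6)*sqrt(167))*i. At the order-1 pole a set g(ξ) = (ξ - a)*f(ξ) = [-1/(6*(ξ + 10))] / (ξ - a').
Simple pole: residue = g(a) at a = (11/6) - ((1/6)*sqrt(167))*i, which is (1/1736) - ((71/289912)*sqrt(167))*i.
The factor ξ**2 - 11*ξ/3 + 8 splits as (ξ - a)(ξ - a') with a = (11/6) + ((1/6)*sqrt(167))*i, a' = (11/6) - ((1/6)*sqrt(167))*i. At the order-1 pole a set g(ξ) = (ξ - a)*f(ξ) = [-1/(6*(ξ + 10))] / (ξ - a').
Simple pole: residue = g(a) at a = (11/6) + ((1/6)*sqrt(167))*i, which is (1/1736) + ((71/289912)*sqrt(167))*i.
List the singular points by increasing real part (a conjugate pair: the negative imaginary part first).


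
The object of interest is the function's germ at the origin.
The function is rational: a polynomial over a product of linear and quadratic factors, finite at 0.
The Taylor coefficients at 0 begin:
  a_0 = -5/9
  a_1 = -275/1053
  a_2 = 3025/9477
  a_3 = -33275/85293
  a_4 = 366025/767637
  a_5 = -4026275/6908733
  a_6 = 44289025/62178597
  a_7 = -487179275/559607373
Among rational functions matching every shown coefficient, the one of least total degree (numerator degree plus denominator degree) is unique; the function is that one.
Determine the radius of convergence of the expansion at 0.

The radius of convergence is 9/11.

No rational of total degree below 2 reproduces all 8 coefficients; solving the [1/1] Pade equations on them gives f(y) = (-10*y/13 - 5/11)/(y + 9/11), whose expansion matches every shown term.
Denominator factor (y + 9/11): pole of order 1 at -9/11, modulus 9/11.
The radius of convergence is the smallest modulus among the singular points: 9/11.


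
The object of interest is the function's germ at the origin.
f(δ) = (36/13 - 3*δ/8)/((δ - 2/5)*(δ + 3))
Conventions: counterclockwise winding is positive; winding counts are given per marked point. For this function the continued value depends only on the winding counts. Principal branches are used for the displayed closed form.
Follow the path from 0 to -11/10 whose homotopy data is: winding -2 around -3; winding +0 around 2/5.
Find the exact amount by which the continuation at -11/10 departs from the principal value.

Continued minus principal equals 0.

The function is rational, hence single-valued: continuing it around any pole returns the same value, so the difference is 0.


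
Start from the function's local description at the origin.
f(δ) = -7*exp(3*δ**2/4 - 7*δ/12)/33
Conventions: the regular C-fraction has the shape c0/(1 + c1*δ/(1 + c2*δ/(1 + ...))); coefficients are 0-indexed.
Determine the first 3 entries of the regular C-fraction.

Taylor coefficients (expand at 0): a_0 = -7/33, a_1 = 49/396, a_2 = -1855/9504.
c0 = a_0 = -7/33. Peel one level at a time: if S = 1 + c*δ/S' with S'(0) = 1, then c is the δ-coefficient of S and S' = c*δ/(S - 1).
S_1 = c0/f = 1 + (7/12)*δ + (-167/288)*δ^2 + ...; c1 = 7/12.
S_2 = c1*δ/(S_1 - 1) = 1 + (167/168)*δ + ...; c2 = 167/168.

The regular C-fraction coefficients are [-7/33, 7/12, 167/168].


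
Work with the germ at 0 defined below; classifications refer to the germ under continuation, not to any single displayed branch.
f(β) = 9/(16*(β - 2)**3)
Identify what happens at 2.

The denominator factor β - 2 vanishes at 2 and appears to the power 3; the numerator there equals 9/16, nonzero, and no other factor vanishes.
Hence a pole whose order is the multiplicity, 3.

The point is a pole of order 3.


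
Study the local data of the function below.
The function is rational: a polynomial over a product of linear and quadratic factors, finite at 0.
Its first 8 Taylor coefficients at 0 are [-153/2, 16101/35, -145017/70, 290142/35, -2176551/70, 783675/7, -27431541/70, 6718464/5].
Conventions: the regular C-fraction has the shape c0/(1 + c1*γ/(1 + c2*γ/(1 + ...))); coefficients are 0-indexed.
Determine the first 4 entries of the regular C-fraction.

Taylor coefficients (read off): a_0 = -153/2, a_1 = 16101/35, a_2 = -145017/70, a_3 = 290142/35.
c0 = a_0 = -153/2. Peel one level at a time: if S = 1 + c*γ/S' with S'(0) = 1, then c is the γ-coefficient of S and S' = c*γ/(S - 1).
S_1 = c0/f = 1 + (3578/595)*γ + (3214849/354025)*γ^2 + ...; c1 = 3578/595.
S_2 = c1*γ/(S_1 - 1) = 1 + (-3214849/2128910)*γ + (28933641/12802084)*γ^2 + ...; c2 = -3214849/2128910.
S_3 = c2*γ/(S_2 - 1) = 1 + (5355/3578)*γ + ...; c3 = 5355/3578.

The regular C-fraction coefficients are [-153/2, 3578/595, -3214849/2128910, 5355/3578].


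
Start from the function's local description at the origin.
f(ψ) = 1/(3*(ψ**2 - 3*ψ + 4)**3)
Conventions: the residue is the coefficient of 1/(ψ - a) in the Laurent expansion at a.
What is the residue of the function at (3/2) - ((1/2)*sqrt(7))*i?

The factor ψ**2 - 3*ψ + 4 splits as (ψ - a)(ψ - a') with a = (3/2) - ((1/2)*sqrt(7))*i, a' = (3/2) + ((1/2)*sqrt(7))*i. At the order-3 pole a set g(ψ) = (ψ - a)^3*f(ψ) = [1/3] / (ψ - a')^3.
Order-3 pole: residue = g''(a)/2; g''((3/2) - ((1/2)*sqrt(7))*i) = ((4/343)*sqrt(7))*i, so the residue is ((2/343)*sqrt(7))*i.

The residue is ((2/343)*sqrt(7))*i.


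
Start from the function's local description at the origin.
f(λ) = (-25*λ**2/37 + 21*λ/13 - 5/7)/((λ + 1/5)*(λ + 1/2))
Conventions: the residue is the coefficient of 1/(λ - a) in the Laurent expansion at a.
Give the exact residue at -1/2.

The residue is 37955/6734.

At the order-1 pole -1/2 set g(λ) = (λ - (-1/2))*f(λ) = (-25*λ**2/37 + 21*λ/13 - 5/7)/(λ + 1/5).
Simple pole: residue = g(a) at a = -1/2, which is 37955/6734.


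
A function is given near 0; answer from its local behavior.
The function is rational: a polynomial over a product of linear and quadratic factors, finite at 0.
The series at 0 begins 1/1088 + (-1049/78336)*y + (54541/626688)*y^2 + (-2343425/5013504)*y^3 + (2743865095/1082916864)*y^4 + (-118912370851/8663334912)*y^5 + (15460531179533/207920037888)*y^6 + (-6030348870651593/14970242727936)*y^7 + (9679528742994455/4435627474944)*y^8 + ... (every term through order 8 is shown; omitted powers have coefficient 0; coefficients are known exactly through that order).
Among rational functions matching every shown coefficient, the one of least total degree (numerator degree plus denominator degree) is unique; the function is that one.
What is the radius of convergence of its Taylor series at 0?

The radius of convergence is 5/2 - (1/6)*sqrt(193).

No rational of total degree below 7 reproduces all 9 coefficients; solving the [2/5] Pade equations on them gives f(y) = (-13*y**2/4 + 5*y/3 - 3/17)/((y - 6)**3*(y**2 + 5*y + 8/9)), whose expansion matches every shown term.
Denominator factor (y - 6)^3: pole of order 3 at 6, modulus 6.
Denominator factor (y**2 + 5*y + 8/9): discriminant 193/9, real irrational roots -5/2 + (1/6)*sqrt(193) and -5/2 - (1/6)*sqrt(193); poles of order 1, moduli 5/2 - (1/6)*sqrt(193) and 5/2 + (1/6)*sqrt(193).
The radius of convergence is the smallest modulus among the singular points: 5/2 - (1/6)*sqrt(193).


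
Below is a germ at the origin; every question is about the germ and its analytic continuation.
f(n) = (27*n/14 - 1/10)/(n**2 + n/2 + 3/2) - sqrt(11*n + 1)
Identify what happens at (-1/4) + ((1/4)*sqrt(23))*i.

The denominator factor n**2 + n/2 + 3/2 vanishes at (-1/4) + ((1/4)*sqrt(23))*i and appears to the power 1; the numerator there equals (-163/280) + ((27/56)*sqrt(23))*i, nonzero, and no other factor vanishes.
The branch terms are analytic at this point.
Hence a pole whose order is the multiplicity, 1.

The point is a pole of order 1.


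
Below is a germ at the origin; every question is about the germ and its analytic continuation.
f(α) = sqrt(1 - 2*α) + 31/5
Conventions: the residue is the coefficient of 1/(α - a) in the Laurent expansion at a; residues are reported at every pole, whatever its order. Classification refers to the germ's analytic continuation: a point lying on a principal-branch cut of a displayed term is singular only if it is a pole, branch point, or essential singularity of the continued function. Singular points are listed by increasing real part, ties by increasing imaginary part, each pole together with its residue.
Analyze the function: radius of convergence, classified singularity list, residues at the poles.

Branch term (1)*sqrt(1 - α/(1/2)): its argument vanishes at α = 1/2, a square-root branch point, modulus 1/2.
The radius of convergence is the smallest modulus among the singular points: 1/2.

Radius of convergence at 0: 1/2.
At 1/2: an algebraic (square-root) branch point.


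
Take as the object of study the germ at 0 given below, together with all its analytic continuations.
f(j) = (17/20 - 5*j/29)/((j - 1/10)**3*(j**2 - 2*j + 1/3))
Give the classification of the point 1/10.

The point is a pole of order 3.

The denominator factor j - 1/10 vanishes at 1/10 and appears to the power 3; the numerator there equals 483/580, nonzero, and no other factor vanishes.
Hence a pole whose order is the multiplicity, 3.


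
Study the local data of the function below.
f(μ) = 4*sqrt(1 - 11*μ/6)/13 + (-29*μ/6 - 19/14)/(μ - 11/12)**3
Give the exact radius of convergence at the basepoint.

Denominator factor (μ - 11/12)^3: pole of order 3 at 11/12, modulus 11/12.
Branch term (4/13)*sqrt(1 - μ/(6/11)): its argument vanishes at μ = 6/11, a square-root branch point, modulus 6/11.
The radius of convergence is the smallest modulus among the singular points: 6/11.

The radius of convergence is 6/11.
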